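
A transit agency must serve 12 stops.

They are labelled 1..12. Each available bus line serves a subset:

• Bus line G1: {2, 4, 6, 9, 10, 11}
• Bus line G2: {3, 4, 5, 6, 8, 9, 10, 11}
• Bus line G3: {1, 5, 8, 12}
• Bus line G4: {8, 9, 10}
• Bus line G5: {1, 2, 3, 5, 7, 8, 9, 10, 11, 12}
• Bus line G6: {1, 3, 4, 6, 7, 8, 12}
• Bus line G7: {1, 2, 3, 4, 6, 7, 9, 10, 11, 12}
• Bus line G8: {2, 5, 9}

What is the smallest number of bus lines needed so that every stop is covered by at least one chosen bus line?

Take {G5, G7}. Their union is {1, 2, 3, 4, 5, 6, 7, 8, 9, 10, 11, 12}, which is all 12 stops.
No single bus line has all 12 stops (the largest, G5, has 10), so 2 is optimal.

2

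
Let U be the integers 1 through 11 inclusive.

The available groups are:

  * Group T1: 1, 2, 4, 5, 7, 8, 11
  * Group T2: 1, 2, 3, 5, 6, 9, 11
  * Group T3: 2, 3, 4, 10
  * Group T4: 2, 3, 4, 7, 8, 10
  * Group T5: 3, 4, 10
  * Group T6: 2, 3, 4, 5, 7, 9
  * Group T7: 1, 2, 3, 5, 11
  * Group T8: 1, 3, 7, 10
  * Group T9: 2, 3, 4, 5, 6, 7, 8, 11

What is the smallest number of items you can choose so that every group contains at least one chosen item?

The 2 items {5, 10} hit every group.
No single item lies in every group, so at least 2 are needed and 2 is optimal.

2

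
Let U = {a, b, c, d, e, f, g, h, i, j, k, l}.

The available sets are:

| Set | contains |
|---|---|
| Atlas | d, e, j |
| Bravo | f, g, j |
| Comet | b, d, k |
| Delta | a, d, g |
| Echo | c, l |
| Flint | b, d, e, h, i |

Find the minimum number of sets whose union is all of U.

5

Take {Bravo, Comet, Delta, Echo, Flint}. Their union is {a, b, c, d, e, f, g, h, i, j, k, l}, which is all 12 points.
No 4 of the 6 sets cover everything (all 15 combinations miss at least one point), so 5 is optimal.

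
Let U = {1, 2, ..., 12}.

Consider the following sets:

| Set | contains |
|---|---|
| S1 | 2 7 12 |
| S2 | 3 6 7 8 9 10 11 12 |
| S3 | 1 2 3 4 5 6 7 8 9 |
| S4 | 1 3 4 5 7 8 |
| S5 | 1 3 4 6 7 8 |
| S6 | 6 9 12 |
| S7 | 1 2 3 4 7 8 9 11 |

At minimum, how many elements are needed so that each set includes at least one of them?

2

The 2 elements {3, 12} hit every set.
The sets S4, S6 are pairwise disjoint, so any hitting set needs a separate element for each — at least 2. Hence 2 is optimal.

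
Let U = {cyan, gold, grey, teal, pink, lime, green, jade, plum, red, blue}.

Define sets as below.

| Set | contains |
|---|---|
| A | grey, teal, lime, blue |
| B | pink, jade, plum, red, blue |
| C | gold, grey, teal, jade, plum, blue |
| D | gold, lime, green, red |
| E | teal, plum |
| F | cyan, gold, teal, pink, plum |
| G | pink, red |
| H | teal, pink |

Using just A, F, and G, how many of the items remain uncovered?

Union of A, F, G = {cyan, gold, grey, teal, pink, lime, plum, red, blue}.
Not covered: green, jade — 2 items.

2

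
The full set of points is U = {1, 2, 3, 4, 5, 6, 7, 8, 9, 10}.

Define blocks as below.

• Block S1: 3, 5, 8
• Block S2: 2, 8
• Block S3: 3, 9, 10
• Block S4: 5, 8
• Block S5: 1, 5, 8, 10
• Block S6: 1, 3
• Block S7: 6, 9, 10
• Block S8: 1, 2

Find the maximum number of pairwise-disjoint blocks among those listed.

3

S2, S6, S7 are pairwise disjoint (S2={2,8}; S6={1,3}; S7={6,9,10}).
Every remaining block overlaps one of these, and no 4 of the listed blocks are pairwise disjoint, so 3 is the maximum.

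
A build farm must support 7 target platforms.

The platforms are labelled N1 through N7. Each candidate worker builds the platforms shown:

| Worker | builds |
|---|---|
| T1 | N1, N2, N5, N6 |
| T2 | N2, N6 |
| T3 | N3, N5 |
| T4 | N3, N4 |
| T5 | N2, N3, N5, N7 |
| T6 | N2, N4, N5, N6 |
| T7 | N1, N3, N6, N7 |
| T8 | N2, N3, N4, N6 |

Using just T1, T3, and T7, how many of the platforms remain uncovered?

1

Union of T1, T3, T7 = {N1, N2, N3, N5, N6, N7}.
Not covered: N4 — 1 platform.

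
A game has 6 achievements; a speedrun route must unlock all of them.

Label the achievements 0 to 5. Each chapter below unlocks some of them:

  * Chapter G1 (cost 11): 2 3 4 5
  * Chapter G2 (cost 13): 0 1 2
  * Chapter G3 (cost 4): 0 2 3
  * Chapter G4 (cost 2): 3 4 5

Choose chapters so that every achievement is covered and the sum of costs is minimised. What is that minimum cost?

15

G2, G4 together cover every achievement (G2 ∪ G4 = {0, 1, 2, 3, 4, 5}); total cost 13 + 2 = 15.
The greedy pick G4, G3, G2 costs 19; no covering selection beats 15.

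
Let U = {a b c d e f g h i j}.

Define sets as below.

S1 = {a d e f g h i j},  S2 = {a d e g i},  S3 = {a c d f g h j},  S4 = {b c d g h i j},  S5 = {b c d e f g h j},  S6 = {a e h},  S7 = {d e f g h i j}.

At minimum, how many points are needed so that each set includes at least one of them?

T = {e, h} meets every set (each contains at least one member of T), and |T| = 2.
No single point lies in every set, so at least 2 are needed and 2 is optimal.

2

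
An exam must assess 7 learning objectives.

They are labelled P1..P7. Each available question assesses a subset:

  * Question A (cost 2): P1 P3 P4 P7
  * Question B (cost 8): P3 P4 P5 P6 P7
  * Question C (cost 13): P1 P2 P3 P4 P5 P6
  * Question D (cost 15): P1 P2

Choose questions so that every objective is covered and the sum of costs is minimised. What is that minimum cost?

A, C together cover every objective (A ∪ C = {P1, P2, P3, P4, P5, P6, P7}); total cost 2 + 13 = 15.
The greedy pick A, B, C costs 23; no covering selection beats 15.

15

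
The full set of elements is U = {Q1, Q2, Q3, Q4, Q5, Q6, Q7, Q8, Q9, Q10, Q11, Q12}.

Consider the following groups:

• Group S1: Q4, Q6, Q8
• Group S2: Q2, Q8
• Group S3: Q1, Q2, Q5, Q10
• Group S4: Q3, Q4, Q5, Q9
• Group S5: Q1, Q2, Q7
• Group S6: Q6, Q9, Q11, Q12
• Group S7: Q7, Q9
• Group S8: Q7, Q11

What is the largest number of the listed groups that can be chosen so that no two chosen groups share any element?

3

S1, S3, S8 are pairwise disjoint (S1={Q4,Q6,Q8}; S3={Q1,Q2,Q5,Q10}; S8={Q7,Q11}).
Every remaining group overlaps one of these, and no 4 of the listed groups are pairwise disjoint, so 3 is the maximum.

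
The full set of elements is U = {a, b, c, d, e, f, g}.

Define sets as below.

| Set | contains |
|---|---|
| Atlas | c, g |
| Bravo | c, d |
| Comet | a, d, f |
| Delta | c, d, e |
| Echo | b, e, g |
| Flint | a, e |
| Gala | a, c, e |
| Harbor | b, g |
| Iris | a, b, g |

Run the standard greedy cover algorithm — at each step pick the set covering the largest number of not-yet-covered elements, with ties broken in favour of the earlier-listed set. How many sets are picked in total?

3

Greedy: pick Comet (covers 3 new) → pick Echo (covers 3 new) → pick Atlas (covers 1 new). Total picks: 3.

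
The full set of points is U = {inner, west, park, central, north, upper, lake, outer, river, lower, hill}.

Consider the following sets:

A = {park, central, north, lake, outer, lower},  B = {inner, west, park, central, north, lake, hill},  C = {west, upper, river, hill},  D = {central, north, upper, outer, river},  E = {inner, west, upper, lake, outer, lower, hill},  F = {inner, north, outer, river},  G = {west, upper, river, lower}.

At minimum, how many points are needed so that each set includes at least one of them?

2

The 2 points {lake, river} hit every set.
The sets A, C are pairwise disjoint, so any hitting set needs a separate point for each — at least 2. Hence 2 is optimal.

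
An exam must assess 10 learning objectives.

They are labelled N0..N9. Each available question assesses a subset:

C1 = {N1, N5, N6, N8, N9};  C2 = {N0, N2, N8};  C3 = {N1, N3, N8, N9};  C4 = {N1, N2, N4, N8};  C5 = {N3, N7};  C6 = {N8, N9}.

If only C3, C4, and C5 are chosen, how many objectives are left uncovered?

Union of C3, C4, C5 = {N1, N2, N3, N4, N7, N8, N9}.
Not covered: N0, N5, N6 — 3 objectives.

3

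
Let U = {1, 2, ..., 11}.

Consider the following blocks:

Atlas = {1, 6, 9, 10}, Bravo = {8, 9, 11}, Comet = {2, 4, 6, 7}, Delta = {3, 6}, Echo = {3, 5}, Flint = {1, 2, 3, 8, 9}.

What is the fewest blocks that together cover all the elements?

4

Atlas, Bravo, Comet, and Echo cover everything between them: the union {1, 2, 3, 4, 5, 6, 7, 8, 9, 10, 11} is all of U.
Only Echo contains 5, so Echo is forced; the remaining 9 elements need at least 3 more blocks (each remaining block adds at most 4) — so at least 4 blocks are needed, and 4 is optimal.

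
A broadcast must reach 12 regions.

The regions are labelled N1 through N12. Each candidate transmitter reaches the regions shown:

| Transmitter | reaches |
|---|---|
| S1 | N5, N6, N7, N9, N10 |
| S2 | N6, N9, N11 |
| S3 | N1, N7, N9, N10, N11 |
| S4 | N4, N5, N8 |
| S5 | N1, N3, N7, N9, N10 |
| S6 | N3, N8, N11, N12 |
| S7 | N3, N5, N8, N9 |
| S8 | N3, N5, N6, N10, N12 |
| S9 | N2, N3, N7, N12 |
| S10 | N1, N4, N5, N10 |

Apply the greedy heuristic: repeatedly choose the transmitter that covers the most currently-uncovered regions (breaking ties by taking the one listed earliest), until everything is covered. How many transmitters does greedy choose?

4

Greedy: pick S1 (covers 5 new) → pick S6 (covers 4 new) → pick S10 (covers 2 new) → pick S9 (covers 1 new). Total picks: 4.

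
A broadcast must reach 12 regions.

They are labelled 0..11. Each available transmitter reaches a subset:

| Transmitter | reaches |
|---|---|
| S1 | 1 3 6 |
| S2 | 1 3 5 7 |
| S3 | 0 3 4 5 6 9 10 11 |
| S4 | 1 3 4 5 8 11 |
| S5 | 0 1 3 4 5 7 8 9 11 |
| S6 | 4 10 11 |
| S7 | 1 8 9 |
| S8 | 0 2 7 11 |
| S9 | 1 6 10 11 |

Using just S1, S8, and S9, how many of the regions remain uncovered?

Union of S1, S8, S9 = {0, 1, 2, 3, 6, 7, 10, 11}.
Not covered: 4, 5, 8, 9 — 4 regions.

4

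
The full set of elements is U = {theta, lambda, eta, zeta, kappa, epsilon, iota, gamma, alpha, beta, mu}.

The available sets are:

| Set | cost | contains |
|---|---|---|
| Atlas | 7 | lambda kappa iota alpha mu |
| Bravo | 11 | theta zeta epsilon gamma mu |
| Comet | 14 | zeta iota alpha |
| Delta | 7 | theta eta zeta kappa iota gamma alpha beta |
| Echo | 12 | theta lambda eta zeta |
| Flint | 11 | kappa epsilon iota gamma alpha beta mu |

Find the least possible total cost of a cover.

Echo, Flint together cover every element (Echo ∪ Flint = {theta, lambda, eta, zeta, kappa, epsilon, iota, gamma, alpha, beta, mu}); total cost 12 + 11 = 23.
The greedy pick Delta, Atlas, Bravo costs 25; no covering selection beats 23.

23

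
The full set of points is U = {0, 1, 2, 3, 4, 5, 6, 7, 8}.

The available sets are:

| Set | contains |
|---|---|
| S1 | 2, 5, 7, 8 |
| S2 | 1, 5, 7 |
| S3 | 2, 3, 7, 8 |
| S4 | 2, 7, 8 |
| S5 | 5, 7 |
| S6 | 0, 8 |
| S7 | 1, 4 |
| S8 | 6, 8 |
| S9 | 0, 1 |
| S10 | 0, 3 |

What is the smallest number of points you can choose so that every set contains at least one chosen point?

H = {1, 3, 5, 8} meets every set (each contains at least one member of H), and |H| = 4.
The sets S5, S7, S8, S10 are pairwise disjoint, so any hitting set needs a separate point for each — at least 4. Hence 4 is optimal.

4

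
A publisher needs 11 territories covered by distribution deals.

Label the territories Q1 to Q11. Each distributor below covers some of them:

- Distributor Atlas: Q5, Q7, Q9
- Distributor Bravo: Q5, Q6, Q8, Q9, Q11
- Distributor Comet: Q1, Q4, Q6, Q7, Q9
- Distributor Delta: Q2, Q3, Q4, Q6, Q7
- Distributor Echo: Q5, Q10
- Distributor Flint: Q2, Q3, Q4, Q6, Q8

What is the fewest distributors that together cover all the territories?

4

Bravo and Comet and Echo and Flint together: Bravo ∪ Comet ∪ Echo ∪ Flint = {Q1, Q2, Q3, Q4, Q5, Q6, Q7, Q8, Q9, Q10, Q11} — every territory is covered.
No 3 of the 6 distributors cover everything (all 20 combinations miss at least one territory), so 4 is optimal.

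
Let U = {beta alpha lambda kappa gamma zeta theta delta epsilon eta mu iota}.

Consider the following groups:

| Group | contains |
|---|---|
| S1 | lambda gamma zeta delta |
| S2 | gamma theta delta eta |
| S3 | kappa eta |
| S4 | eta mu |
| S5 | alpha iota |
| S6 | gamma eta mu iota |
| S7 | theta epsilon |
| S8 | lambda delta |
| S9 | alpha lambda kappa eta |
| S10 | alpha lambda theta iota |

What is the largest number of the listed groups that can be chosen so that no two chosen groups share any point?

4

S4, S5, S7, S8 are pairwise disjoint (S4={eta,mu}; S5={alpha,iota}; S7={theta,epsilon}; S8={lambda,delta}).
Every remaining group overlaps one of these, and no 5 of the listed groups are pairwise disjoint, so 4 is the maximum.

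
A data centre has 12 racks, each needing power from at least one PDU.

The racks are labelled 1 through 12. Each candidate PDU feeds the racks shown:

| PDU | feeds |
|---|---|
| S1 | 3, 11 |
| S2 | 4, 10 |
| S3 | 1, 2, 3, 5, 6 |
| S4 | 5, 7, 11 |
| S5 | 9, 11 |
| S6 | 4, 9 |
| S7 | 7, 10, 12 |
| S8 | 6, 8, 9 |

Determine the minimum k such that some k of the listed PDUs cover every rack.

Take {S3, S5, S6, S7, S8}. Their union is {1, 2, 3, 4, 5, 6, 7, 8, 9, 10, 11, 12}, which is all 12 racks.
No 4 of the 8 PDUs cover everything (all 70 combinations miss at least one rack), so 5 is optimal.

5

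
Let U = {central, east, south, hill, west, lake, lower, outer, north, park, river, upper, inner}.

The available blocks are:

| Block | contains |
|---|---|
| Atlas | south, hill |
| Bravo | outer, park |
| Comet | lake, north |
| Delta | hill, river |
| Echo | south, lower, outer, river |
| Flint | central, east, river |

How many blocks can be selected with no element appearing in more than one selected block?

4

Atlas, Bravo, Comet, Flint are pairwise disjoint (Atlas={south,hill}; Bravo={outer,park}; Comet={lake,north}; Flint={central,east,river}).
Every remaining block overlaps one of these, and no 5 of the listed blocks are pairwise disjoint, so 4 is the maximum.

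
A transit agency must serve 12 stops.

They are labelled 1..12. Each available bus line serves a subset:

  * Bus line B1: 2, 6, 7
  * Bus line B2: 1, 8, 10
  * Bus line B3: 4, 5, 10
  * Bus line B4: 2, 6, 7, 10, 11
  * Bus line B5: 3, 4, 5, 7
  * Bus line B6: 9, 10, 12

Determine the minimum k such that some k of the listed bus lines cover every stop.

Take {B2, B4, B5, B6}. Their union is {1, 2, 3, 4, 5, 6, 7, 8, 9, 10, 11, 12}, which is all 12 stops.
Only B2 contains 1, so B2 is forced; the remaining 9 stops need at least 3 more bus lines (each remaining bus line adds at most 4) — so at least 4 bus lines are needed, and 4 is optimal.

4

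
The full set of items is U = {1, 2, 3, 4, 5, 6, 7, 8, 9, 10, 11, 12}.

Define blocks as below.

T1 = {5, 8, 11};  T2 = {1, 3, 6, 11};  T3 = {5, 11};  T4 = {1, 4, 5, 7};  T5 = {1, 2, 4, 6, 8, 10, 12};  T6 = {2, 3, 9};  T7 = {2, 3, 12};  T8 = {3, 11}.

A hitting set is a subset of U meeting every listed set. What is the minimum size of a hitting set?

3

H = {3, 5, 6} meets every block (each contains at least one member of H), and |H| = 3.
No choice of 2 items meets every block, so 3 is the minimum.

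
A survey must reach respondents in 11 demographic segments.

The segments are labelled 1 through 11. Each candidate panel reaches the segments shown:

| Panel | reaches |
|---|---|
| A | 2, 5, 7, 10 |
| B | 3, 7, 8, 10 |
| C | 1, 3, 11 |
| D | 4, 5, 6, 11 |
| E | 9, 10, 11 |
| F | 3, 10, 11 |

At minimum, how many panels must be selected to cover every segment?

Take {A, B, C, D, E}. Their union is {1, 2, 3, 4, 5, 6, 7, 8, 9, 10, 11}, which is all 11 segments.
No 4 of the 6 panels cover everything (all 15 combinations miss at least one segment), so 5 is optimal.

5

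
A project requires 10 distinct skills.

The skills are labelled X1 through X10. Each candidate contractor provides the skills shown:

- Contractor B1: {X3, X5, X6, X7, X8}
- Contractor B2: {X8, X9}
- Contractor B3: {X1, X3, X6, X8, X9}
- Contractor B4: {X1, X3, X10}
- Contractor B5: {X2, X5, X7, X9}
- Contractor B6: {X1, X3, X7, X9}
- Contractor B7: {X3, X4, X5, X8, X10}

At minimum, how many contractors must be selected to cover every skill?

B3 and B5 and B7 together: B3 ∪ B5 ∪ B7 = {X1, X2, X3, X4, X5, X6, X7, X8, X9, X10} — every skill is covered.
Only B5 contains X2, so B5 is forced; the remaining 6 skills need at least 2 more contractors (each remaining contractor adds at most 4) — so at least 3 contractors are needed, and 3 is optimal.

3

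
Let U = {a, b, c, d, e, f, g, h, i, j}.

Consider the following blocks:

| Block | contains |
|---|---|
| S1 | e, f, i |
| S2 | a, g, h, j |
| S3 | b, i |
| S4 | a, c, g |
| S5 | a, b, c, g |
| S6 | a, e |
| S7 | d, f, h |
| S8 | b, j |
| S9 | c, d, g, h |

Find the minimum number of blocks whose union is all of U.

4

Take {S1, S4, S8, S9}. Their union is {a, b, c, d, e, f, g, h, i, j}, which is all 10 items.
No 3 of the 9 blocks cover everything (all 84 combinations miss at least one item), so 4 is optimal.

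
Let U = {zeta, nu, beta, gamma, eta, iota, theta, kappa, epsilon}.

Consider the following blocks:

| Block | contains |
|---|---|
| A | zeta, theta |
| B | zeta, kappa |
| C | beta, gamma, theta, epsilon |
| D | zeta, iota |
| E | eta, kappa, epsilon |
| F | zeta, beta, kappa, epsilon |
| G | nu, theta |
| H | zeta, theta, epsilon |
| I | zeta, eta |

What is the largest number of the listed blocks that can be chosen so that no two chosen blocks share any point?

D, E, G are pairwise disjoint (D={zeta,iota}; E={eta,kappa,epsilon}; G={nu,theta}).
Every remaining block overlaps one of these, and no 4 of the listed blocks are pairwise disjoint, so 3 is the maximum.

3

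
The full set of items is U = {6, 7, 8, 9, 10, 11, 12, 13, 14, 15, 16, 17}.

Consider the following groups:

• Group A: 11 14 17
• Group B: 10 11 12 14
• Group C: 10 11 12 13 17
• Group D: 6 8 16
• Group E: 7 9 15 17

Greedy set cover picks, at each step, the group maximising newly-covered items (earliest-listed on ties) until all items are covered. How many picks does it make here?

4

Greedy: pick C (covers 5 new) → pick D (covers 3 new) → pick E (covers 3 new) → pick A (covers 1 new). Total picks: 4.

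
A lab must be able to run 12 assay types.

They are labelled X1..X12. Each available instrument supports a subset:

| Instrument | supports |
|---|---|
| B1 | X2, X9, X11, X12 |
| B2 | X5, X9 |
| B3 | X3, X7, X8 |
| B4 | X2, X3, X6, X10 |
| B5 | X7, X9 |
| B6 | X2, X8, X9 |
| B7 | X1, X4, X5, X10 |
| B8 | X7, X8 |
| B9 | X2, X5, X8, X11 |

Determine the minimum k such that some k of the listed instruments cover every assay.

4

B1 and B3 and B4 and B7 together: B1 ∪ B3 ∪ B4 ∪ B7 = {X1, X2, X3, X4, X5, X6, X7, X8, X9, X10, X11, X12} — every assay is covered.
Only B4 contains X6, so B4 is forced; the remaining 8 assays need at least 3 more instruments (each remaining instrument adds at most 3) — so at least 4 instruments are needed, and 4 is optimal.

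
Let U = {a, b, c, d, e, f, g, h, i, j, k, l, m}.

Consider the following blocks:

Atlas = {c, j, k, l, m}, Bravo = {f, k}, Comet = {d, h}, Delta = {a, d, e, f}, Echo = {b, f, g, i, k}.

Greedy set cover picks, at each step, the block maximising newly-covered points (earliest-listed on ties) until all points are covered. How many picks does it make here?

Greedy: pick Atlas (covers 5 new) → pick Delta (covers 4 new) → pick Echo (covers 3 new) → pick Comet (covers 1 new). Total picks: 4.

4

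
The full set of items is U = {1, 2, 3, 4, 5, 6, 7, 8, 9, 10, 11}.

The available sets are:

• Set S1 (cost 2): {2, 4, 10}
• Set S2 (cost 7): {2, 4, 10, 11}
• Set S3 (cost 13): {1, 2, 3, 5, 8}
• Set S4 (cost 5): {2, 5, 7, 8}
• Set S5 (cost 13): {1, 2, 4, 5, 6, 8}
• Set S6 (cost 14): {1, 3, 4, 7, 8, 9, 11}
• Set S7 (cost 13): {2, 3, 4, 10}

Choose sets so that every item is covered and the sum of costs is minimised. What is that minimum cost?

29

S1, S5, S6 together cover every item (S1 ∪ S5 ∪ S6 = {1, 2, 3, 4, 5, 6, 7, 8, 9, 10, 11}); total cost 2 + 13 + 14 = 29.
The greedy pick S1, S4, S6, S5 costs 34; no covering selection beats 29.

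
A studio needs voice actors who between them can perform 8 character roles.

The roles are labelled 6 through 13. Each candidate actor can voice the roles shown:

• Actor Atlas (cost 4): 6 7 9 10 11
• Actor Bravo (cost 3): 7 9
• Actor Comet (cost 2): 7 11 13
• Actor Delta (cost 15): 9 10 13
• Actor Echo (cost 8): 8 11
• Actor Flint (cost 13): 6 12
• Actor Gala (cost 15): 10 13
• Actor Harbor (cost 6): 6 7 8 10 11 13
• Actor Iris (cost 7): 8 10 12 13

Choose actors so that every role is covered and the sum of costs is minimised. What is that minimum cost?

Atlas, Iris together cover every role (Atlas ∪ Iris = {6, 7, 8, 9, 10, 11, 12, 13}); total cost 4 + 7 = 11.
The greedy pick Comet, Atlas, Iris costs 13; no covering selection beats 11.

11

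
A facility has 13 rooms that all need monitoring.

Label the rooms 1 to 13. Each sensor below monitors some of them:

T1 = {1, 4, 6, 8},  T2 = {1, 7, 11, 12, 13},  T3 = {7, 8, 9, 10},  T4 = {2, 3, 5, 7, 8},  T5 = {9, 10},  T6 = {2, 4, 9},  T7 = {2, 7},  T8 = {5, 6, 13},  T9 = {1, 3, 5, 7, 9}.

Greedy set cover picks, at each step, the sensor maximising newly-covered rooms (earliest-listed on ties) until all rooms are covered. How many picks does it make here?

4

Greedy: pick T2 (covers 5 new) → pick T4 (covers 4 new) → pick T1 (covers 2 new) → pick T3 (covers 2 new). Total picks: 4.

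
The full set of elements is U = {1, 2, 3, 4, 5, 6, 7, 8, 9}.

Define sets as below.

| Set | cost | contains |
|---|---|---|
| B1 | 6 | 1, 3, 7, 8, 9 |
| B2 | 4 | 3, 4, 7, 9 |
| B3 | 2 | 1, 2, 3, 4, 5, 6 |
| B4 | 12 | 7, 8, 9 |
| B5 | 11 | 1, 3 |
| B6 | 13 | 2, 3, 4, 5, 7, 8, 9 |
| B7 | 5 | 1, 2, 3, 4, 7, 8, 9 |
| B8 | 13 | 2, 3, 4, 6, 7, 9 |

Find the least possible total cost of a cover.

7

B3, B7 together cover every element (B3 ∪ B7 = {1, 2, 3, 4, 5, 6, 7, 8, 9}); total cost 2 + 5 = 7.
No covering selection has total cost below 7.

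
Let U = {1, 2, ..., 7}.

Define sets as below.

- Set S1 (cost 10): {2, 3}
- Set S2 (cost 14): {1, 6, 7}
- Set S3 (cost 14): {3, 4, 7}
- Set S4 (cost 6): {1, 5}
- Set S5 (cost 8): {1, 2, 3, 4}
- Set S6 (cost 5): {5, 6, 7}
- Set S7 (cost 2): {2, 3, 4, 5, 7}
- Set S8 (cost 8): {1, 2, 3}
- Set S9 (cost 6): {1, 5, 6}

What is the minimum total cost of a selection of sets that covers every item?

S7, S9 together cover every item (S7 ∪ S9 = {1, 2, 3, 4, 5, 6, 7}); total cost 2 + 6 = 8.
No covering selection has total cost below 8.

8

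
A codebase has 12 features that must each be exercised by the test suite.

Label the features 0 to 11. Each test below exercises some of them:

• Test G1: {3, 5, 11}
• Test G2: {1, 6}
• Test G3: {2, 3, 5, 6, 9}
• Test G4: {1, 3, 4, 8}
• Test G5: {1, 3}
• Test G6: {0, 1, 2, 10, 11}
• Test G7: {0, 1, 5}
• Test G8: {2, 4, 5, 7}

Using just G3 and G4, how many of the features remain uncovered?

Union of G3, G4 = {1, 2, 3, 4, 5, 6, 8, 9}.
Not covered: 0, 7, 10, 11 — 4 features.

4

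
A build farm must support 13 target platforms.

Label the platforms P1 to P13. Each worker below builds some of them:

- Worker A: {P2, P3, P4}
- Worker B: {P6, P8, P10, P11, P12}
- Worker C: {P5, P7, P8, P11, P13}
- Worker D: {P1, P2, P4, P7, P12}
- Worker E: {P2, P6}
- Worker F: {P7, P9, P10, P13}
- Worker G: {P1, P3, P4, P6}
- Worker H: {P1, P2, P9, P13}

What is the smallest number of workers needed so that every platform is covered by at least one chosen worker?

Take {C, D, F, G}. Their union is {P1, P2, P3, P4, P5, P6, P7, P8, P9, P10, P11, P12, P13}, which is all 13 platforms.
No 3 of the 8 workers cover everything (all 56 combinations miss at least one platform), so 4 is optimal.

4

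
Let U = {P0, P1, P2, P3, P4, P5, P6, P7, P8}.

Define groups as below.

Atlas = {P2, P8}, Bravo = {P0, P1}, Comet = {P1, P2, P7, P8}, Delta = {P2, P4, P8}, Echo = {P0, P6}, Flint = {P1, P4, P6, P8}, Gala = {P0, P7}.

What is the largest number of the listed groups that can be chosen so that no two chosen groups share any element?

2

Atlas, Bravo are pairwise disjoint (Atlas={P2,P8}; Bravo={P0,P1}).
Every remaining group overlaps one of these, and no 3 of the listed groups are pairwise disjoint, so 2 is the maximum.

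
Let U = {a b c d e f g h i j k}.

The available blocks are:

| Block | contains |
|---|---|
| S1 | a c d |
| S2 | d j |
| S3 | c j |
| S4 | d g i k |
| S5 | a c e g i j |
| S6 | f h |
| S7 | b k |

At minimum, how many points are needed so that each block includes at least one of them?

4

Take T = {c, f, j, k}. Each listed block contains at least one of these, so T is a hitting set of size 4.
No choice of 3 points meets every block, so 4 is the minimum.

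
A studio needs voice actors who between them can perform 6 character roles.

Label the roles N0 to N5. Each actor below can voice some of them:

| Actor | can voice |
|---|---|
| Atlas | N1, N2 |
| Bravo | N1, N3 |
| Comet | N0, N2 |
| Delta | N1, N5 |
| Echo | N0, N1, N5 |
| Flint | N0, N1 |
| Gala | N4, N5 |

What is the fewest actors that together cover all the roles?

3

Bravo and Comet and Gala together: Bravo ∪ Comet ∪ Gala = {N0, N1, N2, N3, N4, N5} — every role is covered.
Only Bravo contains N3, so Bravo is forced; the remaining 4 roles need at least 2 more actors (each remaining actor adds at most 2) — so at least 3 actors are needed, and 3 is optimal.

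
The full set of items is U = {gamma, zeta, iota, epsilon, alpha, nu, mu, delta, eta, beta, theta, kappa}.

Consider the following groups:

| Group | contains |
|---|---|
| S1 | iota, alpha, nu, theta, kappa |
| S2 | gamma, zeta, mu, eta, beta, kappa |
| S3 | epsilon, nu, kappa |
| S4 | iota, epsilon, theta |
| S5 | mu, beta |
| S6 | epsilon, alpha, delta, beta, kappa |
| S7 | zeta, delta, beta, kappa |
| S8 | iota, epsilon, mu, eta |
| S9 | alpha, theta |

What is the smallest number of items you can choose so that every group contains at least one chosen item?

3

The 3 items {mu, theta, kappa} hit every group.
The groups S7, S8, S9 are pairwise disjoint, so any hitting set needs a separate item for each — at least 3. Hence 3 is optimal.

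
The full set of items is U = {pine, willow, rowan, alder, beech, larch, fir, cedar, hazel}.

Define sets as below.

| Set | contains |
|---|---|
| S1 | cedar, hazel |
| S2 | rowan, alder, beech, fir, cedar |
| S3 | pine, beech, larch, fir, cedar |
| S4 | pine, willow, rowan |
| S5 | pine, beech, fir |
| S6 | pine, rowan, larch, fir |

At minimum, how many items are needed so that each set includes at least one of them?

Take H = {pine, cedar}. Each listed set contains at least one of these, so H is a hitting set of size 2.
The sets S1, S4 are pairwise disjoint, so any hitting set needs a separate item for each — at least 2. Hence 2 is optimal.

2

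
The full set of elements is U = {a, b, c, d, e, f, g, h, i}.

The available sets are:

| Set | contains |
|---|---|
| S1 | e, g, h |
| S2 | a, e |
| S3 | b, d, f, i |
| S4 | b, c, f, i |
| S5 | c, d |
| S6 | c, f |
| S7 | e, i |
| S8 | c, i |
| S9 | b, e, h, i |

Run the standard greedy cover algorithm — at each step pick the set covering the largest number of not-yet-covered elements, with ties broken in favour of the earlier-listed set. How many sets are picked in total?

Greedy: pick S3 (covers 4 new) → pick S1 (covers 3 new) → pick S2 (covers 1 new) → pick S4 (covers 1 new). Total picks: 4.

4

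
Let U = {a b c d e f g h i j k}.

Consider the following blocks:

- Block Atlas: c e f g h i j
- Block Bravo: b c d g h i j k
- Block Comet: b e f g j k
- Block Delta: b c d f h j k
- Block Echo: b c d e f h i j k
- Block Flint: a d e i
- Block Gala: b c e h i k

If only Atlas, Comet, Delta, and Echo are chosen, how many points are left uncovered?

Union of Atlas, Comet, Delta, Echo = {b, c, d, e, f, g, h, i, j, k}.
Not covered: a — 1 point.

1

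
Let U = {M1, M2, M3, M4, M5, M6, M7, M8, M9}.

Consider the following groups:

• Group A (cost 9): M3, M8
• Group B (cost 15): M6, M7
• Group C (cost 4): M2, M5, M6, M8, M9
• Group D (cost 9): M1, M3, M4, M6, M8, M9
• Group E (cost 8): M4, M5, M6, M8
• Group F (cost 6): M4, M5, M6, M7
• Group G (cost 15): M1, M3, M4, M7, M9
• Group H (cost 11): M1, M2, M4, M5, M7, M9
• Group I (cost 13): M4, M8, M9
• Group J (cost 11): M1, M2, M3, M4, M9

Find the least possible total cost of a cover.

C, G together cover every item (C ∪ G = {M1, M2, M3, M4, M5, M6, M7, M8, M9}); total cost 4 + 15 = 19.
No covering selection has total cost below 19.

19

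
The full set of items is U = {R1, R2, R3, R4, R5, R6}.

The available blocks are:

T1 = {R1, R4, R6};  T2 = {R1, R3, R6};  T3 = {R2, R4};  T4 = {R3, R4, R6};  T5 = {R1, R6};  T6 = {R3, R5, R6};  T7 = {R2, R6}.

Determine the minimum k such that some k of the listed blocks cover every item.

3

Take {T2, T3, T6}. Their union is {R1, R2, R3, R4, R5, R6}, which is all 6 items.
Only T6 contains R5, so T6 is forced; the remaining 3 items need at least 2 more blocks (each remaining block adds at most 2) — so at least 3 blocks are needed, and 3 is optimal.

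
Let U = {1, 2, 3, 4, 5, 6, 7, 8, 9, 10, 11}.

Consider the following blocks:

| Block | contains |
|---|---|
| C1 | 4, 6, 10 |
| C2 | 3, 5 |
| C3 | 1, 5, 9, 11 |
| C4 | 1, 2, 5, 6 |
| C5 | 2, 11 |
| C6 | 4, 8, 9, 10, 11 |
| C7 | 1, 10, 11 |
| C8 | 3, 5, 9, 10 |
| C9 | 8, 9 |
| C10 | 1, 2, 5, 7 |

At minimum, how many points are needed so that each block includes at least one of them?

H = {5, 9, 10, 11} meets every block (each contains at least one member of H), and |H| = 4.
The blocks C1, C2, C5, C9 are pairwise disjoint, so any hitting set needs a separate point for each — at least 4. Hence 4 is optimal.

4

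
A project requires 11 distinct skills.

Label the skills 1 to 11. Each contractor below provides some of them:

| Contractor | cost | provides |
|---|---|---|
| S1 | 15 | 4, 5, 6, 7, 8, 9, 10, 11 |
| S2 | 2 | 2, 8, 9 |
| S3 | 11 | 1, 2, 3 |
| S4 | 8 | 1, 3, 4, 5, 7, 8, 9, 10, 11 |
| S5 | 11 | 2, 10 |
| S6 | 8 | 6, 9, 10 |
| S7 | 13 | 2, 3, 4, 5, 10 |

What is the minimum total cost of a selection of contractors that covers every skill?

S2, S4, S6 together cover every skill (S2 ∪ S4 ∪ S6 = {1, 2, 3, 4, 5, 6, 7, 8, 9, 10, 11}); total cost 2 + 8 + 8 = 18.
No covering selection has total cost below 18.

18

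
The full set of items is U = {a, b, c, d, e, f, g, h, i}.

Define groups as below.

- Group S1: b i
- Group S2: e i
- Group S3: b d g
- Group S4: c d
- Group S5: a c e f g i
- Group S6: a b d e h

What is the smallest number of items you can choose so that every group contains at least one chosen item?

T = {d, i} meets every group (each contains at least one member of T), and |T| = 2.
The groups S2, S4 are pairwise disjoint, so any hitting set needs a separate item for each — at least 2. Hence 2 is optimal.

2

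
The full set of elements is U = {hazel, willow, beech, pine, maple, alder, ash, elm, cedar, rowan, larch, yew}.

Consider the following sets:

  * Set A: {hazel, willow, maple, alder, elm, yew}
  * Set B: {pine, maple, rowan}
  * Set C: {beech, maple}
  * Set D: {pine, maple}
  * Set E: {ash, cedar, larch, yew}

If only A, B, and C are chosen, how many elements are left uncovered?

3

Union of A, B, C = {hazel, willow, beech, pine, maple, alder, elm, rowan, yew}.
Not covered: ash, cedar, larch — 3 elements.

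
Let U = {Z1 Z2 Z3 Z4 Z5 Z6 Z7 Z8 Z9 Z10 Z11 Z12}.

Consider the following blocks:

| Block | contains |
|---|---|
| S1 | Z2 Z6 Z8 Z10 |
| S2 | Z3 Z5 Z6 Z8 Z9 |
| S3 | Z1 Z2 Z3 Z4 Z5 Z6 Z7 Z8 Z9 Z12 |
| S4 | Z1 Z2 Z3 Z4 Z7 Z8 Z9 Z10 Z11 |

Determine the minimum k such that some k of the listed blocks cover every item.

S3 and S4 together: S3 ∪ S4 = {Z1, Z2, Z3, Z4, Z5, Z6, Z7, Z8, Z9, Z10, Z11, Z12} — every item is covered.
No single block has all 12 items (the largest, S3, has 10), so 2 is optimal.

2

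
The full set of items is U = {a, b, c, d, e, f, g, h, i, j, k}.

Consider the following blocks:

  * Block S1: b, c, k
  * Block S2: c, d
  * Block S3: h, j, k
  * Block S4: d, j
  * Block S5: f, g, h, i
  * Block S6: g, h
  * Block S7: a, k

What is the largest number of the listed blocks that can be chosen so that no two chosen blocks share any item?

S4, S5, S7 are pairwise disjoint (S4={d,j}; S5={f,g,h,i}; S7={a,k}).
Every remaining block overlaps one of these, and no 4 of the listed blocks are pairwise disjoint, so 3 is the maximum.

3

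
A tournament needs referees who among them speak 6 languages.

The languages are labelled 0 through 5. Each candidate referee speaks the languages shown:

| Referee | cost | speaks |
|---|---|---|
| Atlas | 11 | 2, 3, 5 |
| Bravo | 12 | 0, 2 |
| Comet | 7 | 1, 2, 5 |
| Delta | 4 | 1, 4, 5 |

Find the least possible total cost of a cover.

27

Atlas, Bravo, Delta together cover every language (Atlas ∪ Bravo ∪ Delta = {0, 1, 2, 3, 4, 5}); total cost 11 + 12 + 4 = 27.
No covering selection has total cost below 27.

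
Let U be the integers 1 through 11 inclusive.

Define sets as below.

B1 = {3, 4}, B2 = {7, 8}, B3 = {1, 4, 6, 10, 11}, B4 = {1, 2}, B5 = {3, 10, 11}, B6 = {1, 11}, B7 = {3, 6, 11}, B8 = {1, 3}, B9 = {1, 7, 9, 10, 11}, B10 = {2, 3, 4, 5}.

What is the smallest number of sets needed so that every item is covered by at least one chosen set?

B2, B7, B9, and B10 cover everything between them: the union {1, 2, 3, 4, 5, 6, 7, 8, 9, 10, 11} is all of U.
No 3 of the 10 sets cover everything (all 120 combinations miss at least one item), so 4 is optimal.

4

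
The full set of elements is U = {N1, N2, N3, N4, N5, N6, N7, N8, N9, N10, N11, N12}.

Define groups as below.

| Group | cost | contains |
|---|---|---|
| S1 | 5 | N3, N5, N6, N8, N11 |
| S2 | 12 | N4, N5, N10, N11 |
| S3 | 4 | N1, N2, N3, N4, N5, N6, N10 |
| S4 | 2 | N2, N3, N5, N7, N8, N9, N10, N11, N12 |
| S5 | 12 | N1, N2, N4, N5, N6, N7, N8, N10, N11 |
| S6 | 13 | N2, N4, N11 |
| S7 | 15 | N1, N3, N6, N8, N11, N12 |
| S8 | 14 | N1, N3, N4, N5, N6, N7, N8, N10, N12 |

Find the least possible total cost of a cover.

S3, S4 together cover every element (S3 ∪ S4 = {N1, N2, N3, N4, N5, N6, N7, N8, N9, N10, N11, N12}); total cost 4 + 2 = 6.
No covering selection has total cost below 6.

6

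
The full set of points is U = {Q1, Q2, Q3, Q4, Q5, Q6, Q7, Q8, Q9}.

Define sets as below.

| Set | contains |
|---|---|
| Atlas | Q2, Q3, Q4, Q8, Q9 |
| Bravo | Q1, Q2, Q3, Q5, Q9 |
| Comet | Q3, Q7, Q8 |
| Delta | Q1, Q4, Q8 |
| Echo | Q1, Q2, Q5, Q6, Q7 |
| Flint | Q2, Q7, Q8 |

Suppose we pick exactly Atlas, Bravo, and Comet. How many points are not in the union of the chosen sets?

Union of Atlas, Bravo, Comet = {Q1, Q2, Q3, Q4, Q5, Q7, Q8, Q9}.
Not covered: Q6 — 1 point.

1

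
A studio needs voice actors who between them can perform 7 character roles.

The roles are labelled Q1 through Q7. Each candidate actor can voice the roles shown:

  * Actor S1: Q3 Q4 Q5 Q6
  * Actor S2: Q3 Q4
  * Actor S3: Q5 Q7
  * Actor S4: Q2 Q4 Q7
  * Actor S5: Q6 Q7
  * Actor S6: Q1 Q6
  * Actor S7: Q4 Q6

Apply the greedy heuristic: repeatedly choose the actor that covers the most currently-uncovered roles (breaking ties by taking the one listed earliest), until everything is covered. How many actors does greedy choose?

Greedy: pick S1 (covers 4 new) → pick S4 (covers 2 new) → pick S6 (covers 1 new). Total picks: 3.

3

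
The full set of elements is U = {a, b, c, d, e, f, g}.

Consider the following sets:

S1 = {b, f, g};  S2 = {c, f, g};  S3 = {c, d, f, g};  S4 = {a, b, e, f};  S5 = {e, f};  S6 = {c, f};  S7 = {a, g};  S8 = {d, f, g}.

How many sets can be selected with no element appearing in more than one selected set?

S5, S7 are pairwise disjoint (S5={e,f}; S7={a,g}).
Every remaining set overlaps one of these, and no 3 of the listed sets are pairwise disjoint, so 2 is the maximum.

2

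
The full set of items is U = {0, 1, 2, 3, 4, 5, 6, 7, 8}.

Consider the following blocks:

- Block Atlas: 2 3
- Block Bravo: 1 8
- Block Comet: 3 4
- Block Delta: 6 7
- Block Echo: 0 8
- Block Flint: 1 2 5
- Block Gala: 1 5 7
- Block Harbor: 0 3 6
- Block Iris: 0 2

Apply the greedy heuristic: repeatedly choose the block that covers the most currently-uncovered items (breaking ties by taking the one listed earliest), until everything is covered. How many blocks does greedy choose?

5

Greedy: pick Flint (covers 3 new) → pick Harbor (covers 3 new) → pick Bravo (covers 1 new) → pick Comet (covers 1 new) → pick Delta (covers 1 new). Total picks: 5.
(The true minimum cover uses only 4 blocks, so greedy is not optimal here.)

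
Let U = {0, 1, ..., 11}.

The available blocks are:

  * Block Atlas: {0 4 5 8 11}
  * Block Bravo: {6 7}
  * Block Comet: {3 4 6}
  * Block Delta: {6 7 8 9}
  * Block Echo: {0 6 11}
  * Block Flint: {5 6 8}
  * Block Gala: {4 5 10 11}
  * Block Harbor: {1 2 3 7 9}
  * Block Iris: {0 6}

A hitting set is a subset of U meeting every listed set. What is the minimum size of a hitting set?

3

H = {5, 6, 7} meets every block (each contains at least one member of H), and |H| = 3.
The blocks Gala, Harbor, Iris are pairwise disjoint, so any hitting set needs a separate element for each — at least 3. Hence 3 is optimal.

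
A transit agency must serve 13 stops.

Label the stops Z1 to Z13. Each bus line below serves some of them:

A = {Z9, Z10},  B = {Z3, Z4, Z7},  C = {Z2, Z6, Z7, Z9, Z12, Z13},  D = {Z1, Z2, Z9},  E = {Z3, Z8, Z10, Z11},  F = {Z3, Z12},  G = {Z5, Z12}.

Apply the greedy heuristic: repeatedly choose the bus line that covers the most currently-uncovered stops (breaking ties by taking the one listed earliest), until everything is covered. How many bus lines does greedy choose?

5

Greedy: pick C (covers 6 new) → pick E (covers 4 new) → pick B (covers 1 new) → pick D (covers 1 new) → pick G (covers 1 new). Total picks: 5.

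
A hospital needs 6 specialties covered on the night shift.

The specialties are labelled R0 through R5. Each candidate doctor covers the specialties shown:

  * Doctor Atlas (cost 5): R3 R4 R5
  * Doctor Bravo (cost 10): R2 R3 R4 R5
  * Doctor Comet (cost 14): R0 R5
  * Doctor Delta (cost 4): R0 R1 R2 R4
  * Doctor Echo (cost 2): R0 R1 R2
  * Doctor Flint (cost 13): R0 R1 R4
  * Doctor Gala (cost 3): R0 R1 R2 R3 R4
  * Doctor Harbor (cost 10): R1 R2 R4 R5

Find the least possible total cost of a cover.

Atlas, Echo together cover every specialty (Atlas ∪ Echo = {R0, R1, R2, R3, R4, R5}); total cost 5 + 2 = 7.
The greedy pick Gala, Atlas costs 8; no covering selection beats 7.

7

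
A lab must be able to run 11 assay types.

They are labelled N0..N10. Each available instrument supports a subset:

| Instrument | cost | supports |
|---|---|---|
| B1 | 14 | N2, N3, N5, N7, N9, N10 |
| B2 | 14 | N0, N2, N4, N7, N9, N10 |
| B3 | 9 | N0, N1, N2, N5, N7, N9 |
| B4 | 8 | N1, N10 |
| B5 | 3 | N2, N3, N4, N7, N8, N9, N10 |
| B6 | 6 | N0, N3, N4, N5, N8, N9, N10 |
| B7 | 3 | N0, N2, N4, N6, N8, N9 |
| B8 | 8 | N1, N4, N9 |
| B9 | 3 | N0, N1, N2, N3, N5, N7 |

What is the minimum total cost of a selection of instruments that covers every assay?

9

B5, B7, B9 together cover every assay (B5 ∪ B7 ∪ B9 = {N0, N1, N2, N3, N4, N5, N6, N7, N8, N9, N10}); total cost 3 + 3 + 3 = 9.
No covering selection has total cost below 9.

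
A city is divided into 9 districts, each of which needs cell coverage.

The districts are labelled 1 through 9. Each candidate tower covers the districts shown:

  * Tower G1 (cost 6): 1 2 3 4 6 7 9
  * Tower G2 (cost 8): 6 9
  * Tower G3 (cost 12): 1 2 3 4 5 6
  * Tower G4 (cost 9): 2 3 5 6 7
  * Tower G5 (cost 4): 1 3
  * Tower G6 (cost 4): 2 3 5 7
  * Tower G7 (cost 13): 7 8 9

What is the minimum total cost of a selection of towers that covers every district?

G1, G6, G7 together cover every district (G1 ∪ G6 ∪ G7 = {1, 2, 3, 4, 5, 6, 7, 8, 9}); total cost 6 + 4 + 13 = 23.
No covering selection has total cost below 23.

23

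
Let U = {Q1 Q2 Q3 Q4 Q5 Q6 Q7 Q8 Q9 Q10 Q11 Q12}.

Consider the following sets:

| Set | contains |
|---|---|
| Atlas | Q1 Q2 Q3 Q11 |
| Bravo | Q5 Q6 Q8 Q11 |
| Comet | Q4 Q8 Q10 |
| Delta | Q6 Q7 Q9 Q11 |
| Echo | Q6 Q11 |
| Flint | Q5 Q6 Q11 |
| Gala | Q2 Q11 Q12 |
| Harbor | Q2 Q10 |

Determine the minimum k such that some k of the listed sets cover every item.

Take {Atlas, Bravo, Comet, Delta, Gala}. Their union is {Q1, Q2, Q3, Q4, Q5, Q6, Q7, Q8, Q9, Q10, Q11, Q12}, which is all 12 items.
No 4 of the 8 sets cover everything (all 70 combinations miss at least one item), so 5 is optimal.

5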